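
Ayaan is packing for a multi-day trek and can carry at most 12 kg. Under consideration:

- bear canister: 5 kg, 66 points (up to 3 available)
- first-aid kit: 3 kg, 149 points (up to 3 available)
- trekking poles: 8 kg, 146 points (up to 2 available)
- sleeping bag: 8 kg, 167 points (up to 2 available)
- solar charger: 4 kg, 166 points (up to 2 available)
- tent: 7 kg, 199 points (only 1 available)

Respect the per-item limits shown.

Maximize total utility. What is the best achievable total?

481

Density check — first-aid kit 49.67, solar charger 41.50, tent 28.43 are the best per kg.
A density-first pass picks 3×first-aid kit — 447 at 9 kg.
Dropping 2×first-aid kit frees 6 kg; slotting in 2×solar charger (8 kg) lifts the total to 481 at 11 kg.
Nothing else within 12 kg beats 481.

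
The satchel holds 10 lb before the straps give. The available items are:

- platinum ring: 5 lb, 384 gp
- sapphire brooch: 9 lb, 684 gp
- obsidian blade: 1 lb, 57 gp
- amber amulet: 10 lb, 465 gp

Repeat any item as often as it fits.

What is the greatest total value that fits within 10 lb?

768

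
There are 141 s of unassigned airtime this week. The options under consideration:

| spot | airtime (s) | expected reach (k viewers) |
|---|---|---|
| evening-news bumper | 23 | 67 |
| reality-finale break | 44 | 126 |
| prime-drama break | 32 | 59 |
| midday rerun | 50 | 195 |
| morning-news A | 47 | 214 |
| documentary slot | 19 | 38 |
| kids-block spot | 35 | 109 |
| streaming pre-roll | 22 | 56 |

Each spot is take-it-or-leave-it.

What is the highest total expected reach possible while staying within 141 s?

A density-first pass picks midday rerun + morning-news A + kids-block spot — 518 at 132 s.
The 35 s tied up in kids-block spot is better spent on reality-finale break — total rises to 535 (141 s).
No other feasible combination exceeds 535.

535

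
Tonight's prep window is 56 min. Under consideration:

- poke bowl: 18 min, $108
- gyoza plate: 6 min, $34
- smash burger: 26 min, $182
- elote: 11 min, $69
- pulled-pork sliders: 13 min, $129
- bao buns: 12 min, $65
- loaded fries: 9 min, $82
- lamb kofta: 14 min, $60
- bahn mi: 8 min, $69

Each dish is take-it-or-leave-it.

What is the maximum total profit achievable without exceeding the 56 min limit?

462

Taking smash burger + pulled-pork sliders + loaded fries + bahn mi: 56 min used, 462 in profit.
The closest alternative, gyoza plate + smash burger + pulled-pork sliders + loaded fries, reaches only 427.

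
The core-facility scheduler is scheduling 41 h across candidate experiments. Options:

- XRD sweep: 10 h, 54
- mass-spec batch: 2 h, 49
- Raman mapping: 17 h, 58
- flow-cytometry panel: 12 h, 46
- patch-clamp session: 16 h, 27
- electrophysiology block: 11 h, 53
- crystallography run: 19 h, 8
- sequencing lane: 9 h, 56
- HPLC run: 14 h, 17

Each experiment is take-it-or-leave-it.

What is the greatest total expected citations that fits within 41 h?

217

Greedy by ratio would take XRD sweep + mass-spec batch + electrophysiology block + sequencing lane: 32 h used, total 212.
Dropping electrophysiology block frees 11 h; slotting in Raman mapping (17 h) lifts the total to 217 at 38 h.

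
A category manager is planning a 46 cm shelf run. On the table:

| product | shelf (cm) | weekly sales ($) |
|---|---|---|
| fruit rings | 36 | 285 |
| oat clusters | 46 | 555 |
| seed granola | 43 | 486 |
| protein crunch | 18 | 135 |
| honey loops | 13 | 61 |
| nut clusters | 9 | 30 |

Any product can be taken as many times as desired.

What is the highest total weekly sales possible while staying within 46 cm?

555

Taking oat clusters: 46 cm used, 555 in weekly sales.
No other feasible combination exceeds 555.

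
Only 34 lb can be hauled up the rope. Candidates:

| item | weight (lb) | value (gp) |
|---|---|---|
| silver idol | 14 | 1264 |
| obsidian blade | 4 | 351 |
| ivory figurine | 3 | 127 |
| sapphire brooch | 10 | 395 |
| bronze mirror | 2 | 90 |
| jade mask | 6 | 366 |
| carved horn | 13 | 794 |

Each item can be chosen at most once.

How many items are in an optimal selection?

4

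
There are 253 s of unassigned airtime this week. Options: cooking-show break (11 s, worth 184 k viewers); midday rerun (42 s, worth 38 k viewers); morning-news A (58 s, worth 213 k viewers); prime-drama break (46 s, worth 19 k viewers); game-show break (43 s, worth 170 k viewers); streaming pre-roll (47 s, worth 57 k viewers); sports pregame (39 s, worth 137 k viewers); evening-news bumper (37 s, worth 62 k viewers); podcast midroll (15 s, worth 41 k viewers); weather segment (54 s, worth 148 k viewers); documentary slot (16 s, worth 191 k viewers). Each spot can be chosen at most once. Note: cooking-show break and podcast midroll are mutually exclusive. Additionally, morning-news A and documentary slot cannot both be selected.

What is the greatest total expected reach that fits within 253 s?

949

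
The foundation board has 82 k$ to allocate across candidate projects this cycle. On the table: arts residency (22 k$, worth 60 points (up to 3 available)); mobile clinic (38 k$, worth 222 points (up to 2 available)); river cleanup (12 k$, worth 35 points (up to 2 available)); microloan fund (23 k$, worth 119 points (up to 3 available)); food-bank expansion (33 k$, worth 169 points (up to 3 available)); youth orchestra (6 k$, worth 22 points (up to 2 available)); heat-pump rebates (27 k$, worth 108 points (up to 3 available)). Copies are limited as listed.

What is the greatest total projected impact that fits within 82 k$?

2×mobile clinic + youth orchestra uses 82 of the 82 k$ and totals 466.
That's the maximum — no swap from here does better than 466.

466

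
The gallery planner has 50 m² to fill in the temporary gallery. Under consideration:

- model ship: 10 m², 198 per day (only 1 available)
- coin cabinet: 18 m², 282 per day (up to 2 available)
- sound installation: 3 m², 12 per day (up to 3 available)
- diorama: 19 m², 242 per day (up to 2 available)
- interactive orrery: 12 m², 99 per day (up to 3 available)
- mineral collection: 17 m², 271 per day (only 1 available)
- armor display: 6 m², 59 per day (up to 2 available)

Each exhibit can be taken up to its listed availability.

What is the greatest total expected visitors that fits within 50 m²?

Density check — model ship 19.80, mineral collection 15.94, coin cabinet 15.67, diorama 12.74 are the best per m².
The ratio heuristic lands on model ship + coin cabinet + sound installation + mineral collection (763) but leaves 2 m² idle.
Dropping mineral collection frees 17 m²; slotting in coin cabinet (18 m²) lifts the total to 774 at 49 m².
The spare 1 m² is too small for any remaining exhibit, and no exchange beats 774.

774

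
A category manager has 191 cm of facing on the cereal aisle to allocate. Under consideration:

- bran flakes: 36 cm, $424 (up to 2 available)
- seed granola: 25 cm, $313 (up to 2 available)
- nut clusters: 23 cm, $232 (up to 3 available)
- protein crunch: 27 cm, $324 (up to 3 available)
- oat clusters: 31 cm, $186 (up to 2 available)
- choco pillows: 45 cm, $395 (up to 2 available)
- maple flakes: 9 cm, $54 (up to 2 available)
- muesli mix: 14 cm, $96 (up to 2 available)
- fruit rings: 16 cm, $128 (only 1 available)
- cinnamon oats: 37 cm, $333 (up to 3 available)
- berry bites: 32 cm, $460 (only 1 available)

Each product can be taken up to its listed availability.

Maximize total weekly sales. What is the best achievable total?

By weekly sales per cm: berry bites 14.38, seed granola 12.52, protein crunch 12.00, bran flakes 11.78 lead.
A density-first pass picks 2×seed granola + nut clusters + 3×protein crunch + berry bites — 2290 at 186 cm.
The 77 cm tied up in nut clusters and 2×protein crunch is better spent on 2×bran flakes + maple flakes — total rises to 2312 (190 cm).
No other feasible combination exceeds 2312.

2312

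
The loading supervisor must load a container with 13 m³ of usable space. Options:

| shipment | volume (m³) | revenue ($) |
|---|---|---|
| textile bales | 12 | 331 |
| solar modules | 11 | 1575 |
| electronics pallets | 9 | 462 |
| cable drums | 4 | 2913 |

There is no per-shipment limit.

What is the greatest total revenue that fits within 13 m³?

8739

Ranking by ratio (revenue/m³): cable drums 728.25, solar modules 143.18, electronics pallets 51.33, textile bales 27.58.
Best packing: 3×cable drums — 12 m³, 8739 total.
Nothing else within 13 m³ beats 8739.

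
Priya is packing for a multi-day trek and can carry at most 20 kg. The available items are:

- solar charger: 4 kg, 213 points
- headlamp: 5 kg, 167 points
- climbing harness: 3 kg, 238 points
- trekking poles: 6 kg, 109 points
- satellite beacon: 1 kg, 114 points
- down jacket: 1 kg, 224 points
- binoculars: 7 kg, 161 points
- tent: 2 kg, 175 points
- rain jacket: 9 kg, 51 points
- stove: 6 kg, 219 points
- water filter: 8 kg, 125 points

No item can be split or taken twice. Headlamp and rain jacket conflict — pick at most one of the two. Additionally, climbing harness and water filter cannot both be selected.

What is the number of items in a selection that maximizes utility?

Best achievable utility is 1183.
solar charger + climbing harness + satellite beacon + down jacket + tent + stove hits 1183 at 17 kg.
Any selection reaching 1183 contains exactly 6 items.

6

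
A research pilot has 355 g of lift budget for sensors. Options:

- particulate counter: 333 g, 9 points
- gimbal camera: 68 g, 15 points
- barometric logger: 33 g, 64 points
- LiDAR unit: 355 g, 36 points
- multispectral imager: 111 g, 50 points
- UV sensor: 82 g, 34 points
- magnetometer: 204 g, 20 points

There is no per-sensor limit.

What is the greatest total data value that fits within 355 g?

Taking 10×barometric logger: 330 g used, 640 in data value.
No other feasible combination exceeds 640.

640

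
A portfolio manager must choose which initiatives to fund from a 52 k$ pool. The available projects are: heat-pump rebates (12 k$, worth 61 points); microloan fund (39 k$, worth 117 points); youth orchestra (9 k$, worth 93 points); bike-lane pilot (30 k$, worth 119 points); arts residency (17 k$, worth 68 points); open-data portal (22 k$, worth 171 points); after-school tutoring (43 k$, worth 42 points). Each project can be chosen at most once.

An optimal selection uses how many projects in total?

Best achievable projected impact is 332.
youth orchestra + arts residency + open-data portal hits 332 at 48 k$.
Any selection reaching 332 contains exactly 3 projects.

3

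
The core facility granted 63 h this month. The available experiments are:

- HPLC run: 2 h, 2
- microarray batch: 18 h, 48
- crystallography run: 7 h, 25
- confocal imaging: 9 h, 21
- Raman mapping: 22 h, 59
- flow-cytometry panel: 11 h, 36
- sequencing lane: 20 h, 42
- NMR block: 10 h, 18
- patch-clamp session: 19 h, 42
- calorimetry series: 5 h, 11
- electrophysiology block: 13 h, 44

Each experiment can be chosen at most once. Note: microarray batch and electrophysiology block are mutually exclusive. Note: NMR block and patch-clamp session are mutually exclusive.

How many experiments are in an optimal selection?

5

Optimal total is 185.
crystallography run + confocal imaging + Raman mapping + flow-cytometry panel + electrophysiology block hits 185 at 62 h.
Every optimal selection uses 5 experiments.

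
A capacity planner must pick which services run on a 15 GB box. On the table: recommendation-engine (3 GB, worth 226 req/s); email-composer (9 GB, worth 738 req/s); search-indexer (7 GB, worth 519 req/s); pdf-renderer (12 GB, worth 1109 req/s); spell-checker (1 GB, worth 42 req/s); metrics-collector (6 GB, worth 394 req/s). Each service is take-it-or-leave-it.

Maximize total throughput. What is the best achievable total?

Taking recommendation-engine + pdf-renderer: 15 GB used, 1335 in throughput.

1335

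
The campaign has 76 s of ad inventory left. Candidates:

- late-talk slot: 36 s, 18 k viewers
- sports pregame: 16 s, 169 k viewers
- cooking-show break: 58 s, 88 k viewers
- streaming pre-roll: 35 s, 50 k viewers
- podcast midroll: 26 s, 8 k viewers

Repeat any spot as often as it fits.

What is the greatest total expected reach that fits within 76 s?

4×sports pregame uses 64 of the 76 s and totals 676.
The spare 12 s is too small for any remaining spot, and no exchange beats 676.

676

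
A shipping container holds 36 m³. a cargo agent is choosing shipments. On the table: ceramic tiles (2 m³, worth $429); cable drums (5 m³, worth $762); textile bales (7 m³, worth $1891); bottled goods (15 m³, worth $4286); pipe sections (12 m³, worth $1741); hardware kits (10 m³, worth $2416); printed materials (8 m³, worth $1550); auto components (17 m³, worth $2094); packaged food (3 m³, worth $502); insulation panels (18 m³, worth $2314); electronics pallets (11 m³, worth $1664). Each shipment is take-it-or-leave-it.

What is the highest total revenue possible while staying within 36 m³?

The ratio heuristic lands on ceramic tiles + textile bales + bottled goods + hardware kits (9022) but leaves 2 m³ idle.
Dropping ceramic tiles frees 2 m³; slotting in packaged food (3 m³) lifts the total to 9095 at 35 m³.
That's the maximum — no swap from here does better than 9095.

9095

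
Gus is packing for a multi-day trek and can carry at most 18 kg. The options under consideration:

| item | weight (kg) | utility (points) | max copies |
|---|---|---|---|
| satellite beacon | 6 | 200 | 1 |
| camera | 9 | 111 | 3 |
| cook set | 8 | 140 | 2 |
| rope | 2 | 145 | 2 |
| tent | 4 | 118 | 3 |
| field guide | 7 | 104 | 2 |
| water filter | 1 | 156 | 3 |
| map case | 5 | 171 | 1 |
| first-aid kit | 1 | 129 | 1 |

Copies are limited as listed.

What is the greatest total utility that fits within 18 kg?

Filling by ratio: 2×rope + tent + 3×water filter + map case + first-aid kit for 1176, with 1 kg left unused.
Replace map case with satellite beacon: the trade gains 29 net, giving 1205 at 18 kg.
Every other selection either busts 18 kg or exceeds an availability limit or fails to beat 1205.

1205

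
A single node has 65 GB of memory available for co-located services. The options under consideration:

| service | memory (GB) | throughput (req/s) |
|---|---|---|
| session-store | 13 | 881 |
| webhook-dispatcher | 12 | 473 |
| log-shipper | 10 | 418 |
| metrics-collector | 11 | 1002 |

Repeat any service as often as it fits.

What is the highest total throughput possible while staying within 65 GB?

5428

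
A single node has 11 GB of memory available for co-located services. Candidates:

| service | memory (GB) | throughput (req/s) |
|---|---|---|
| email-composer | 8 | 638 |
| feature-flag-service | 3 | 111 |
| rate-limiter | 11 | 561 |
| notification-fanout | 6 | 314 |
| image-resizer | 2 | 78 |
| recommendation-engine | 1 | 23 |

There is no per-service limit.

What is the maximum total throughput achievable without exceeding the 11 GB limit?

749

Density check — email-composer 79.75, notification-fanout 52.33, rate-limiter 51.00 are the best per GB.
Greedy by ratio would take email-composer + image-resizer + recommendation-engine: 11 GB used, total 739.
The 3 GB tied up in image-resizer and recommendation-engine is better spent on feature-flag-service — total rises to 749 (11 GB).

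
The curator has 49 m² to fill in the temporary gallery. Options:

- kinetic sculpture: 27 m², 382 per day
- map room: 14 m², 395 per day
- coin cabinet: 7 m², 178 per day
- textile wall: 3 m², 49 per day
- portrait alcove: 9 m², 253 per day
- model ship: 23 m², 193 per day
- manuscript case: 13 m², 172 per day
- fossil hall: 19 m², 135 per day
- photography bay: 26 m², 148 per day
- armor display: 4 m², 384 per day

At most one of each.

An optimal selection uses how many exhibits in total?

5

Optimal total is 1382.
For example map room + coin cabinet + portrait alcove + manuscript case + armor display achieves it, using 47 m².
Every optimal selection uses 5 exhibits.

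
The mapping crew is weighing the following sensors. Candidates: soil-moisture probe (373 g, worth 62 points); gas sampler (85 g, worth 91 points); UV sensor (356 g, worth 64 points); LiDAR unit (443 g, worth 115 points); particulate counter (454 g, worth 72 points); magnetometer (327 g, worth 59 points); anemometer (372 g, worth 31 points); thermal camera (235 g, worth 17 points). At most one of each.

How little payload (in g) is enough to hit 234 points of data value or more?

Look for the lowest-payload combination reaching 234.
Taking gas sampler + LiDAR unit + magnetometer gives 265 (≥ 234) for 855 g.
No combination under 855 g hits 234.

855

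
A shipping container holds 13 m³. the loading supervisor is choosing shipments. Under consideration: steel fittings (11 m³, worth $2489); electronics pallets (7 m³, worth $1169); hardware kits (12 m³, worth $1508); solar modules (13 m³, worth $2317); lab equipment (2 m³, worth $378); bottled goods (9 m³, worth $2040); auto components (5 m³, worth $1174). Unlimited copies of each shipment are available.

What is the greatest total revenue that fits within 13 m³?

2867

The ratio heuristic lands on lab equipment + 2×auto components (2726) but leaves 1 m³ idle.
Replace 2×auto components with steel fittings: the trade gains 141 net, giving 2867 at 13 m³.
Every other selection either busts 13 m³ or fails to beat 2867.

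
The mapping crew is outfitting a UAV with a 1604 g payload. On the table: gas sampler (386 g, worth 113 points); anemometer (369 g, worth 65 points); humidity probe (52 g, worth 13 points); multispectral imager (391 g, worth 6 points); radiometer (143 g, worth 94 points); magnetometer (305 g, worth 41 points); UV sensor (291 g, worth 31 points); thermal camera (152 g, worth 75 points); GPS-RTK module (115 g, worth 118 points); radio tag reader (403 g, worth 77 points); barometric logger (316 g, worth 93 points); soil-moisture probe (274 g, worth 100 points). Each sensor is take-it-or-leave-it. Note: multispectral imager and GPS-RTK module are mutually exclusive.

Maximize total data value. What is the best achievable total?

The ratio ordering already packs tightly: gas sampler + humidity probe + radiometer + thermal camera + GPS-RTK module + barometric logger + soil-moisture probe, 1438 g, 606.
The closest alternative, gas sampler + radiometer + thermal camera + GPS-RTK module + barometric logger + soil-moisture probe, reaches only 593.

606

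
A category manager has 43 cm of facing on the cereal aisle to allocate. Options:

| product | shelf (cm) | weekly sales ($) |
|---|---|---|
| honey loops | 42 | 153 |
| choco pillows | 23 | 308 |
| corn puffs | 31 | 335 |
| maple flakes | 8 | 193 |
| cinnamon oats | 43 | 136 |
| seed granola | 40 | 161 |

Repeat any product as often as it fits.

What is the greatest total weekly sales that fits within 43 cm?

965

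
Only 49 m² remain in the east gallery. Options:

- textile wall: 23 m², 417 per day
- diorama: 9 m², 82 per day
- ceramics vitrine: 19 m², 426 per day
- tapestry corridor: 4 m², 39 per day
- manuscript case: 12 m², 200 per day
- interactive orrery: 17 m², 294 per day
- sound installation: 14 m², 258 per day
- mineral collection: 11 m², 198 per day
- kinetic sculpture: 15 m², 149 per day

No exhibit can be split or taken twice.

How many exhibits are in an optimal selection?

Best achievable expected visitors is 923.
ceramics vitrine + tapestry corridor + manuscript case + sound installation hits 923 at 49 m².
All optima have 4 exhibits.

4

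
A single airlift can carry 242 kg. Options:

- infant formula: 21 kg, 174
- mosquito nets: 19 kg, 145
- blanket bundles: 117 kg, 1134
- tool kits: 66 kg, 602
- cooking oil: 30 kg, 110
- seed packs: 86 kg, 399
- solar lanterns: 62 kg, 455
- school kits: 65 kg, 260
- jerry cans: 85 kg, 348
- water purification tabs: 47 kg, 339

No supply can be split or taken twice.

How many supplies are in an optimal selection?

Best achievable people served is 2075.
One optimal bundle: blanket bundles + tool kits + water purification tabs (230 kg).
All optima have 3 supplies.

3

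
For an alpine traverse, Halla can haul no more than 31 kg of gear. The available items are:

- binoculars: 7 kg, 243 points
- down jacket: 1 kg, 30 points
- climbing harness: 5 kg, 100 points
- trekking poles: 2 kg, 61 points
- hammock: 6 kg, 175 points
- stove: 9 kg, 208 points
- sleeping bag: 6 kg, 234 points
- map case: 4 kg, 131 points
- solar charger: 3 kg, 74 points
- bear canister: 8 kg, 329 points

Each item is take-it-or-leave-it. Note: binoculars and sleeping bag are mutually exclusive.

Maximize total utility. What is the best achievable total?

Taking binoculars + down jacket + trekking poles + hammock + map case + solar charger + bear canister: 31 kg used, 1043 in utility.
Runner-up down jacket + trekking poles + hammock + sleeping bag + map case + solar charger + bear canister tops out at 1034.

1043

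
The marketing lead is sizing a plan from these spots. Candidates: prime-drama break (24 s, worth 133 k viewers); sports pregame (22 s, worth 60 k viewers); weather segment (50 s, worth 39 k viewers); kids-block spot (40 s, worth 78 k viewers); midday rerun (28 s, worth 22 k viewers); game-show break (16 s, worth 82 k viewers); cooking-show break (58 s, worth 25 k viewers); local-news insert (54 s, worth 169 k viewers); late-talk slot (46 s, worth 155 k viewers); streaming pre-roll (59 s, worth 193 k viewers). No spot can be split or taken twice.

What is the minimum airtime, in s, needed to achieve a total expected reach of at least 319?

Need the lightest bundle worth ≥ 319.
Taking prime-drama break + streaming pre-roll gives 326 (≥ 319) for 83 s.
Below 83 s the best achievable stays under 319.

83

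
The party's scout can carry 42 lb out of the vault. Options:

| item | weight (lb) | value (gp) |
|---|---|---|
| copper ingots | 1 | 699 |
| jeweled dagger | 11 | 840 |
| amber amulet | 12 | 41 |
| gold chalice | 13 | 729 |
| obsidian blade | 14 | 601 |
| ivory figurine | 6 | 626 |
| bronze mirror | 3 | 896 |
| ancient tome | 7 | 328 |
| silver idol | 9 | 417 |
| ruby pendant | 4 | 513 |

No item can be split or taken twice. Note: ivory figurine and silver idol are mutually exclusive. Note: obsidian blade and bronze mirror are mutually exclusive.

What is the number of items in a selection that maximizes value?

The maximum value within 42 lb is 4303.
For example copper ingots + jeweled dagger + gold chalice + ivory figurine + bronze mirror + ruby pendant achieves it, using 38 lb.
Any selection reaching 4303 contains exactly 6 items.

6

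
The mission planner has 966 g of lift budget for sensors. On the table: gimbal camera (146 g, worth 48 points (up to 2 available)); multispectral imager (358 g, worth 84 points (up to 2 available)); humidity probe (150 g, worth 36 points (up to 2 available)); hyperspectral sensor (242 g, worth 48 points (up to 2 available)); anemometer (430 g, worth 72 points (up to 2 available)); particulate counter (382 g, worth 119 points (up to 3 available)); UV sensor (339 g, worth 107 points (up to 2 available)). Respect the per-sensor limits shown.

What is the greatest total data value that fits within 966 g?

286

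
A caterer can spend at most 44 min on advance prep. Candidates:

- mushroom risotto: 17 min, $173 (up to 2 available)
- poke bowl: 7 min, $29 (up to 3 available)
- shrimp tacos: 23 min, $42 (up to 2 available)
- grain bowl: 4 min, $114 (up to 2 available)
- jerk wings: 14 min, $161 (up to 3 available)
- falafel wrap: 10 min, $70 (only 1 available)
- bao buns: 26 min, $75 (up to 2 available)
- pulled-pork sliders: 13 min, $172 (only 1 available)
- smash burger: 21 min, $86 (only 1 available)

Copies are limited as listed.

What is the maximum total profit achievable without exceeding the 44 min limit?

590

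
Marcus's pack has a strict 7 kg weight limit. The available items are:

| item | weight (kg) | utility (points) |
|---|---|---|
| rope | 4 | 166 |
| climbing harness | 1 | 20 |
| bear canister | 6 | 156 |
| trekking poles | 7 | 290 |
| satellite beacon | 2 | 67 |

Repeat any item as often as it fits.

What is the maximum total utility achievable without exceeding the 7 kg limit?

290

Taking the top-ratio items first gives rope + climbing harness + satellite beacon for 253 (7 kg).
The 7 kg tied up in rope and climbing harness and satellite beacon is better spent on trekking poles — total rises to 290 (7 kg).
No other feasible combination exceeds 290.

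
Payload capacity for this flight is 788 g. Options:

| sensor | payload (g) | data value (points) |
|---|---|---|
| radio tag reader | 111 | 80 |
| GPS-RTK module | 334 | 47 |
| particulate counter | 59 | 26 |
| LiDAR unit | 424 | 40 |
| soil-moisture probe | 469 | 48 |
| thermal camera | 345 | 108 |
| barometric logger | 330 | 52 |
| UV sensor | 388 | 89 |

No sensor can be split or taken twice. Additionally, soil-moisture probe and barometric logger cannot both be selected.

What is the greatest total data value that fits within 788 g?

240

Ranking by ratio (data value/g): radio tag reader 0.72, particulate counter 0.44, thermal camera 0.31.
Taking the top-ratio sensors first gives radio tag reader + particulate counter + thermal camera for 214 (515 g).
The 59 g tied up in particulate counter is better spent on barometric logger — total rises to 240 (786 g).
The closest alternative, radio tag reader + particulate counter + thermal camera, reaches only 214.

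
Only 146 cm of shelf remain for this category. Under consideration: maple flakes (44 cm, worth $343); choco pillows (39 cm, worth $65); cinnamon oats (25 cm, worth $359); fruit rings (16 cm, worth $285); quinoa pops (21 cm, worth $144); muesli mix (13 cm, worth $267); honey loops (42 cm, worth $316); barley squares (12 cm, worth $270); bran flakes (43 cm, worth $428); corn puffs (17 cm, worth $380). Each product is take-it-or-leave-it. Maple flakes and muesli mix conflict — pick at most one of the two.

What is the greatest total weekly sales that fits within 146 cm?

Filling by ratio: cinnamon oats + fruit rings + muesli mix + barley squares + bran flakes + corn puffs for 1989, with 20 cm left unused.
Dropping bran flakes frees 43 cm; slotting in quinoa pops + honey loops (63 cm) lifts the total to 2021 at 146 cm.
The closest alternative, cinnamon oats + fruit rings + muesli mix + barley squares + bran flakes + corn puffs, reaches only 1989.

2021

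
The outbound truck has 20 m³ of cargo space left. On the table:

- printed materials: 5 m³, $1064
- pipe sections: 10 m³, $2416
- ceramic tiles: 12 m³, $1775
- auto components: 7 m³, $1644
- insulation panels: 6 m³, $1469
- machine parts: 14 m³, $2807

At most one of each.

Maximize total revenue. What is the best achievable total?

A density-first pass picks pipe sections + insulation panels — 3885 at 16 m³.
The 10 m³ tied up in pipe sections is better spent on machine parts — total rises to 4276 (20 m³).

4276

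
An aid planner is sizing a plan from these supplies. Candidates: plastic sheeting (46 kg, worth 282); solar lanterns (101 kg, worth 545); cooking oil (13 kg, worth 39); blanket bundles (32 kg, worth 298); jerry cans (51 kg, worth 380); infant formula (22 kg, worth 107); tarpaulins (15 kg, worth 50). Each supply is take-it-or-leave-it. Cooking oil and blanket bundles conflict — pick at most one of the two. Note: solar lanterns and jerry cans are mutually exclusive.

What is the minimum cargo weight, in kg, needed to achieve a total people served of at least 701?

Need the lightest bundle worth ≥ 701.
blanket bundles + jerry cans + tarpaulins reaches 728 using 98 kg.
Any bundle with less than 98 kg falls short of 701.

98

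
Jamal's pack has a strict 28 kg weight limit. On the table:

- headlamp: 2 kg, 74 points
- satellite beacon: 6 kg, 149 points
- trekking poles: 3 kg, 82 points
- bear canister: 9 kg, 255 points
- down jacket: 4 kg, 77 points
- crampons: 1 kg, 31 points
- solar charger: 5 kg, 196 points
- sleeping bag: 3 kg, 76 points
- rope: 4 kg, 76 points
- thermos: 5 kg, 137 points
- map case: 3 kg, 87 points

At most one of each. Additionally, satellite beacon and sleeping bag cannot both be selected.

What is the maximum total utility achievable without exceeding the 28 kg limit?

862

Best packing: headlamp + trekking poles + bear canister + crampons + solar charger + thermos + map case — 28 kg, 862 total.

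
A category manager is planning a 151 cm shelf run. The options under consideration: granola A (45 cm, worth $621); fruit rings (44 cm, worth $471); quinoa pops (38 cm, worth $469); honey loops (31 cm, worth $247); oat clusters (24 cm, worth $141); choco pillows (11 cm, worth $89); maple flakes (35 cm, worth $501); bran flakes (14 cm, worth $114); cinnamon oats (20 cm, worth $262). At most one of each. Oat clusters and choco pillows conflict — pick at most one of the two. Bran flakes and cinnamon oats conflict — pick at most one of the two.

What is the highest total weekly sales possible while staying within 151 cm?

1942

Taking granola A + quinoa pops + choco pillows + maple flakes + cinnamon oats: 149 cm used, 1942 in weekly sales.
Next best is granola A + fruit rings + maple flakes + cinnamon oats at 1855 (144 cm) — short by 87.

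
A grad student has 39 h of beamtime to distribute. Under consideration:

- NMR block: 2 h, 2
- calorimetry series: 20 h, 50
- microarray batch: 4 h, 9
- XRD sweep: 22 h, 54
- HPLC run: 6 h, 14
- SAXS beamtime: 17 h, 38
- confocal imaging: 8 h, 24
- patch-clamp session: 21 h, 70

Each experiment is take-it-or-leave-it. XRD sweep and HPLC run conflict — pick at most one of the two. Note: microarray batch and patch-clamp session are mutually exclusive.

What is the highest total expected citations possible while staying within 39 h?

110

NMR block + HPLC run + confocal imaging + patch-clamp session uses 37 of the 39 h and totals 110.
Every other selection either busts 39 h or breaks a pairing rule or fails to beat 110.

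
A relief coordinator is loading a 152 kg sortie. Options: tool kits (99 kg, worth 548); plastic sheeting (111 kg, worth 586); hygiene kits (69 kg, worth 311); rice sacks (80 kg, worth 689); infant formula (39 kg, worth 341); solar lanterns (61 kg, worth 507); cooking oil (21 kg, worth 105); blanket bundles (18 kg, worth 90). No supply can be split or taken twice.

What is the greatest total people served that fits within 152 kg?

Ranking by ratio (people served/kg): infant formula 8.74, rice sacks 8.61, solar lanterns 8.31, tool kits 5.54.
Taking the top-ratio supplies first gives rice sacks + infant formula + cooking oil for 1135 (140 kg).
The 60 kg tied up in infant formula and cooking oil is better spent on solar lanterns — total rises to 1196 (141 kg).
The spare 11 kg is too small for any remaining supply, and no exchange beats 1196.

1196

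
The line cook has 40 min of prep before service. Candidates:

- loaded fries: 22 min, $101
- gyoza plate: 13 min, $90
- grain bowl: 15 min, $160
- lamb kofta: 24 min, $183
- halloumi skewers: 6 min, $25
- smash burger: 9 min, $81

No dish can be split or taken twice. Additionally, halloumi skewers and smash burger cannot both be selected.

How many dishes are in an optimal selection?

Best achievable profit is 343.
For example grain bowl + lamb kofta achieves it, using 39 min.
Any selection reaching 343 contains exactly 2 dishes.

2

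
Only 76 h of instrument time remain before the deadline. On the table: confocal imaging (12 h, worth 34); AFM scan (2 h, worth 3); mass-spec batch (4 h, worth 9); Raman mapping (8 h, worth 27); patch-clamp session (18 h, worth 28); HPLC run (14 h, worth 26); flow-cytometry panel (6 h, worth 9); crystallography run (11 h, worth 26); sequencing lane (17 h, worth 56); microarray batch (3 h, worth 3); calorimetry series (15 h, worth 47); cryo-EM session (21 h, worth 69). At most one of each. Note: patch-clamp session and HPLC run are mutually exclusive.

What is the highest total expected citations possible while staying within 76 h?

Best packing: confocal imaging + AFM scan + Raman mapping + sequencing lane + calorimetry series + cryo-EM session — 75 h, 236 total.
Confocal imaging + Raman mapping + sequencing lane + microarray batch + calorimetry series + cryo-EM session matches that 236 at 76 h; no feasible combination exceeds it.

236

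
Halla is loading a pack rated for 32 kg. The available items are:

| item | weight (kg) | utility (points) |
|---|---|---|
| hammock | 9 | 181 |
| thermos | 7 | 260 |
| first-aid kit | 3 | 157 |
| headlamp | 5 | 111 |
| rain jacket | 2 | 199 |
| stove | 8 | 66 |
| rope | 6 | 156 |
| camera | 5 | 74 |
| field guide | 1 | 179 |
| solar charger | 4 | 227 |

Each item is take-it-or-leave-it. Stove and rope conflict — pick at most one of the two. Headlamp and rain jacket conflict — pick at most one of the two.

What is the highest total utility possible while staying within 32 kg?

Density check — field guide 179.00, rain jacket 99.50, solar charger 56.75 are the best per kg.
Best packing: hammock + thermos + first-aid kit + rain jacket + rope + field guide + solar charger — 32 kg, 1359 total.

1359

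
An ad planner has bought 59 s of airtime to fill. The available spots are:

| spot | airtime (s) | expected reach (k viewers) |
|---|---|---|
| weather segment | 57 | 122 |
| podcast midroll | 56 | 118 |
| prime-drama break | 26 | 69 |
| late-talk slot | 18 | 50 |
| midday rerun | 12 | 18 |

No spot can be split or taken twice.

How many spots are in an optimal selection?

The maximum expected reach within 59 s is 137.
prime-drama break + late-talk slot + midday rerun hits 137 at 56 s.
Any selection reaching 137 contains exactly 3 spots.

3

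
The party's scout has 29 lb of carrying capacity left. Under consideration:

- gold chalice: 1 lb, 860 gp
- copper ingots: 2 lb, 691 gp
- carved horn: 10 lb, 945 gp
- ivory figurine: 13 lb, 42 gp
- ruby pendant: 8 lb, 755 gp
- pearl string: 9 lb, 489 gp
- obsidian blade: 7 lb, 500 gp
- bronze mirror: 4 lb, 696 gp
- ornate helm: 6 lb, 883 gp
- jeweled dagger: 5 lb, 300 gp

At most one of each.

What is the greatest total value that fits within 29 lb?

4385

A density-first pass picks gold chalice + copper ingots + carved horn + bronze mirror + ornate helm + jeweled dagger — 4375 at 28 lb.
Replace carved horn and jeweled dagger with ruby pendant + obsidian blade: the trade gains 10 net, giving 4385 at 28 lb.
That's the maximum — no swap from here does better than 4385.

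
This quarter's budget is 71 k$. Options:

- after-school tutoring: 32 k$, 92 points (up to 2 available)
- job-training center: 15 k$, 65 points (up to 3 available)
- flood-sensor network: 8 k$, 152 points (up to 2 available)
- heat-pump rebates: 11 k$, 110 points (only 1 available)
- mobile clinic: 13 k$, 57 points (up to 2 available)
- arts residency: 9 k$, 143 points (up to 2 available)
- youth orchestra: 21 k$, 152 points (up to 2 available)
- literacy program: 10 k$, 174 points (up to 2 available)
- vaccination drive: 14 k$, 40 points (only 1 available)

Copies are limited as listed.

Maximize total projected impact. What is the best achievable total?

1048

2×flood-sensor network + heat-pump rebates + 2×arts residency + 2×literacy program uses 65 of the 71 k$ and totals 1048.
No other feasible combination exceeds 1048.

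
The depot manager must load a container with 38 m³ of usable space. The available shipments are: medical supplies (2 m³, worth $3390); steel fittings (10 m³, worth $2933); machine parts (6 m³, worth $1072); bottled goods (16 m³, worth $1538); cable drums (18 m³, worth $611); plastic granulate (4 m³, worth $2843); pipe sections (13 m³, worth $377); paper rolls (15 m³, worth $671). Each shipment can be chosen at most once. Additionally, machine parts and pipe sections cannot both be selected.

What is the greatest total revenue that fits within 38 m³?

11776

Best packing: medical supplies + steel fittings + machine parts + bottled goods + plastic granulate — 38 m³, 11776 total.
No other feasible combination exceeds 11776.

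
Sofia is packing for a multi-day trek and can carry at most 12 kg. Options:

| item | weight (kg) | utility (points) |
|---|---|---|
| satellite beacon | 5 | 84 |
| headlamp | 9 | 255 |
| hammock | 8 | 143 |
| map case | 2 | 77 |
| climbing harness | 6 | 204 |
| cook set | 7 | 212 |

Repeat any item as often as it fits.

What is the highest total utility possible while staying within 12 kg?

The ratio ordering already packs tightly: 6×map case, 12 kg, 462.
Nothing else within 12 kg beats 462.

462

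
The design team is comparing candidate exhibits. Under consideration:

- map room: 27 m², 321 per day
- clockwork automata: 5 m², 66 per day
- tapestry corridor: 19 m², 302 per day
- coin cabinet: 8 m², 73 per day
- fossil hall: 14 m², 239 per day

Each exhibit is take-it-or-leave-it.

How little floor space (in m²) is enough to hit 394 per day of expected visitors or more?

32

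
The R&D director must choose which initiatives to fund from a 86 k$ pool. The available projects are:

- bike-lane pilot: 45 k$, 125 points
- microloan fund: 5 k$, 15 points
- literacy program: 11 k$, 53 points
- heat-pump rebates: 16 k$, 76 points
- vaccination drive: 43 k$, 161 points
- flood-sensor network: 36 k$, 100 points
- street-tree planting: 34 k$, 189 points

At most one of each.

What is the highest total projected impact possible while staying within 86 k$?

Ranking by ratio (projected impact/k$): street-tree planting 5.56, literacy program 4.82, heat-pump rebates 4.75, vaccination drive 3.74.
A density-first pass picks microloan fund + literacy program + heat-pump rebates + street-tree planting — 333 at 66 k$.
Dropping literacy program and heat-pump rebates frees 27 k$; slotting in vaccination drive (43 k$) lifts the total to 365 at 82 k$.
Heat-pump rebates + flood-sensor network + street-tree planting (86 k$) also reaches 365 — a tie, but nothing goes higher.

365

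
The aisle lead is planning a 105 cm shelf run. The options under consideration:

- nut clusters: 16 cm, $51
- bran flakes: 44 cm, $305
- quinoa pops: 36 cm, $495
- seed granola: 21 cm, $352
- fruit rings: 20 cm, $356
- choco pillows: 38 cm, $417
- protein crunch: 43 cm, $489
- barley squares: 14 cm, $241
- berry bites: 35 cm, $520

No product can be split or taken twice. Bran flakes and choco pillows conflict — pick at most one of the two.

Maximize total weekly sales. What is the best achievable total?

1612

A density-first pass picks seed granola + fruit rings + barley squares + berry bites — 1469 at 90 cm.
Replace seed granola with quinoa pops: the trade gains 143 net, giving 1612 at 105 cm.
The closest alternative, seed granola + fruit rings + barley squares + berry bites, reaches only 1469.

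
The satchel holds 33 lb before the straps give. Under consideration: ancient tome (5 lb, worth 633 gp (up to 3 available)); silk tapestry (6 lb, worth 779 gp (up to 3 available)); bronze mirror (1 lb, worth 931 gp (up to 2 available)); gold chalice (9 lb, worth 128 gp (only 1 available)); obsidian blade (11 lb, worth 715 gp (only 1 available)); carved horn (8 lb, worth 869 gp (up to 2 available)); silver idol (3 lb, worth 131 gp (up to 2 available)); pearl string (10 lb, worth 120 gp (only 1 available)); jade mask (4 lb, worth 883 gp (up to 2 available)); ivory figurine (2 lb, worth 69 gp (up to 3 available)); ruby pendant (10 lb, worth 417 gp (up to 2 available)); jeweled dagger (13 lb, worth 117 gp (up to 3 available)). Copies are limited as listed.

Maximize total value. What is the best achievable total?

6598

Best packing: ancient tome + 3×silk tapestry + 2×bronze mirror + 2×jade mask — 33 lb, 6598 total.
Every other selection either busts 33 lb or exceeds an availability limit or fails to beat 6598.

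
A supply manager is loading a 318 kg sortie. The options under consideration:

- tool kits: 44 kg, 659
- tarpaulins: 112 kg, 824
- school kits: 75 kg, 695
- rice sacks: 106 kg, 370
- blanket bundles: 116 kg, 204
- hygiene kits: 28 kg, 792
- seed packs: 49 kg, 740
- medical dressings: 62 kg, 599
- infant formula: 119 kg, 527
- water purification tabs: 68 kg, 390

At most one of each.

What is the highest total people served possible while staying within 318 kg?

Ranking by ratio (people served/kg): hygiene kits 28.29, seed packs 15.10, tool kits 14.98.
The ratio heuristic lands on tool kits + school kits + hygiene kits + seed packs + medical dressings (3485) but leaves 60 kg idle.
Dropping medical dressings frees 62 kg; slotting in tarpaulins (112 kg) lifts the total to 3710 at 308 kg.

3710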